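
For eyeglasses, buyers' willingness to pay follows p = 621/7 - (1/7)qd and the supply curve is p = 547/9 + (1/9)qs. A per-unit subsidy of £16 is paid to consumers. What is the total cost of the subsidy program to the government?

Government cost = £2768

Pre-subsidy: 621/7 - (1/7)q = 547/9 + (1/9)q gives q* = 110 and p* = 73.
With the rebate, buyers effectively pay pb = ps − 16, where ps is the price sellers receive.
On the curves, pb = 621/7 - (1/7)q and ps = 547/9 + (1/9)q; the wedge ps − pb = 16 gives 547/9 + (1/9)q − (621/7 - (1/7)q) = 16, so q' = 173.
Then pb = 621/7 − (1/7)·173 = 64 and ps = 547/9 + (1/9)·173 = 80.
Government outlay = subsidy × quantity = 16 × 173 = 2768.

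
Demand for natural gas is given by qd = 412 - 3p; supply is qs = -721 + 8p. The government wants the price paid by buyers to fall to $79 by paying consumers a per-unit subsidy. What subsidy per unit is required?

Required subsidy s = $33 per unit

At a buyer price of 79, quantity demanded is 412 − 3·79 = 175.
Sellers supply 175 only when they receive ps with -721 + 8·ps = 175, i.e. ps = 112.
s = ps − pb = 112 − 79 = 33.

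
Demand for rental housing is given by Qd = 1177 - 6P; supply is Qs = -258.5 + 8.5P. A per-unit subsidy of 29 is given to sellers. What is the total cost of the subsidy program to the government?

Pre-subsidy: 1177 - 6P = -258.5 + 8.5P gives P* = 99, Q* = 583.
With the subsidy, sellers receive Ps = Pb + 29 for each unit, where Pb is the price buyers pay.
Supply in terms of Pb becomes Qs = -258.5 + 8.5(Pb + 29) = -12 + 8.5Pb. Setting this equal to demand: 1177 - 6Pb = -12 + 8.5Pb, so Pb = 82.
Sellers receive Ps = 82 + 29 = 111; Q' = 1177 − 6·82 = 685.
Government outlay = subsidy × quantity = 29 × 685 = 19865.

Government cost = 19865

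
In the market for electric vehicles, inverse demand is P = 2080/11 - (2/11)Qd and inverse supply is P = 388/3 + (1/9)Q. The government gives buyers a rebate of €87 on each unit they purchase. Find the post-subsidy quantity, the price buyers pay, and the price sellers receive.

Pre-subsidy: 2080/11 - (2/11)Q = 388/3 + (1/9)Q gives Q* = 204 and P* = 152.
With the rebate, buyers effectively pay Pb = Ps − 87, where Ps is the price sellers receive.
On the curves, Pb = 2080/11 - (2/11)Q and Ps = 388/3 + (1/9)Q; the wedge Ps − Pb = 87 gives 388/3 + (1/9)Q − (2080/11 - (2/11)Q) = 87, so Q' = 501.
Then Pb = 2080/11 − (2/11)·501 = 98 and Ps = 388/3 + (1/9)·501 = 185.

Q' = 501; buyers pay €98; sellers receive €185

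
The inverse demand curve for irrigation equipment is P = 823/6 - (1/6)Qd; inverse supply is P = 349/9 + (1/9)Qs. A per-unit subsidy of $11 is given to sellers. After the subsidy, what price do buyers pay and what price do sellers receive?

Buyers pay 1073/15; sellers receive 1238/15

Pre-subsidy: 823/6 - (1/6)Q = 349/9 + (1/9)Q gives Q* = 354.2 and P* = 1172/15.
With the subsidy, sellers receive Ps = Pb + 11 for each unit, where Pb is the price buyers pay.
On the curves, Pb = 823/6 - (1/6)Q and Ps = 349/9 + (1/9)Q; the wedge Ps − Pb = 11 gives 349/9 + (1/9)Q − (823/6 - (1/6)Q) = 11, so Q' = 393.8.
Then Pb = 823/6 − (1/6)·393.8 = 1073/15 and Ps = 349/9 + (1/9)·393.8 = 1238/15.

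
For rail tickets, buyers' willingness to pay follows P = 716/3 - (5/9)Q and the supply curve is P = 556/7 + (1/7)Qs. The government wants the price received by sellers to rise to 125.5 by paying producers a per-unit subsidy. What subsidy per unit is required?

At a seller price of 125.5, quantity supplied is -556 + 7·125.5 = 322.5.
Buyers absorb 322.5 only when they pay Pb = 716/3 − (5/9)·322.5 = 59.5.
s = Ps − Pb = 125.5 − 59.5 = 66.

Required subsidy s = 66 per unit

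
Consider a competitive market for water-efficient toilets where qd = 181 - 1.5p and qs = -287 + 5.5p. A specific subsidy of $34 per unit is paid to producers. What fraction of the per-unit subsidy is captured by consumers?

Pre-subsidy: 181 - 1.5p = -287 + 5.5p gives p* = 468/7, q* = 565/7.
With the subsidy, sellers receive ps = pb + 34 for each unit, where pb is the price buyers pay.
Supply in terms of pb becomes qs = -287 + 5.5(pb + 34) = -100 + 5.5pb. Setting this equal to demand: 181 - 1.5pb = -100 + 5.5pb, so pb = 281/7.
Sellers receive ps = 281/7 + 34 = 519/7; q' = 181 − 1.5·(281/7) = 1691/14.
Buyers' price falls by p* − pb = 468/7 − 281/7 = 187/7; sellers' price rises by ps − p* = 519/7 − 468/7 = 51/7.
So consumers capture (187/7)/34 = 11/14 of each unit of subsidy.

Consumer share = 11/14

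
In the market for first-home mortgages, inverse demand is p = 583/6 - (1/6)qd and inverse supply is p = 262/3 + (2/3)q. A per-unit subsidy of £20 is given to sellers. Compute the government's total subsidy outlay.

Pre-subsidy: 583/6 - (1/6)q = 262/3 + (2/3)q gives q* = 11.8 and p* = 95.2.
With the subsidy, sellers receive ps = pb + 20 for each unit, where pb is the price buyers pay.
On the curves, pb = 583/6 - (1/6)q and ps = 262/3 + (2/3)q; the wedge ps − pb = 20 gives 262/3 + (2/3)q − (583/6 - (1/6)q) = 20, so q' = 35.8.
Then pb = 583/6 − (1/6)·35.8 = 91.2 and ps = 262/3 + (2/3)·35.8 = 111.2.
Government outlay = subsidy × quantity = 20 × 35.8 = 716.

Government cost = £716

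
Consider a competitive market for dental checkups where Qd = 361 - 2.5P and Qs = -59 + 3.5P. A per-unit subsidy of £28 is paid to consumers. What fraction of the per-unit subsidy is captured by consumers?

Pre-subsidy: 361 - 2.5P = -59 + 3.5P gives P* = 70, Q* = 186.
With the rebate, buyers effectively pay Pb = Ps − 28, where Ps is the price sellers receive.
Demand in terms of Ps becomes Qd = 361 − 2.5(Ps − 28) = 431 - 2.5Ps. Setting this equal to supply: 431 - 2.5Ps = -59 + 3.5Ps, so Ps = 245/3.
Buyers pay Pb = 245/3 − 28 = 161/3; Q' = -59 + 3.5·(245/3) = 1361/6.
Buyers' price falls by P* − Pb = 70 − 161/3 = 49/3; sellers' price rises by Ps − P* = 245/3 − 70 = 35/3.
So consumers capture (49/3)/28 = 7/12 of each unit of subsidy.

Consumer share = 7/12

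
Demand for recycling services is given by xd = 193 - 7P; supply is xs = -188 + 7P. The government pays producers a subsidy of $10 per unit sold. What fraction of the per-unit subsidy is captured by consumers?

Consumer share = 0.5

Pre-subsidy: 193 - 7P = -188 + 7P gives P* = 381/14, x* = 2.5.
With the subsidy, sellers receive Ps = Pb + 10 for each unit, where Pb is the price buyers pay.
Supply in terms of Pb becomes xs = -188 + 7(Pb + 10) = -118 + 7Pb. Setting this equal to demand: 193 - 7Pb = -118 + 7Pb, so Pb = 311/14.
Sellers receive Ps = 311/14 + 10 = 451/14; x' = 193 − 7·(311/14) = 37.5.
Buyers' price falls by P* − Pb = 381/14 − 311/14 = 5; sellers' price rises by Ps − P* = 451/14 − 381/14 = 5.
So consumers capture 5/10 = 0.5 of each unit of subsidy.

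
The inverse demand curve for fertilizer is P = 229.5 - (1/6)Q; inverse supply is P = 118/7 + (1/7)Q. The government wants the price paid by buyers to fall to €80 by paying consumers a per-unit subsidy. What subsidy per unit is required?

Required subsidy s = €65 per unit

At a buyer price of 80, quantity demanded is 1377 − 6·80 = 897.
Sellers supply 897 only when they receive Ps = 118/7 + (1/7)·897 = 145.
s = Ps − Pb = 145 − 80 = 65.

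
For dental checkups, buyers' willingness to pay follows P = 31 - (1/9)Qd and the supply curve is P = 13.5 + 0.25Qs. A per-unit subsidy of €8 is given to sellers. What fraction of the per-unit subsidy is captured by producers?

Producer share = 9/13

Pre-subsidy: 31 - (1/9)Q = 13.5 + 0.25Q gives Q* = 630/13 and P* = 333/13.
With the subsidy, sellers receive Ps = Pb + 8 for each unit, where Pb is the price buyers pay.
On the curves, Pb = 31 - (1/9)Q and Ps = 13.5 + 0.25Q; the wedge Ps − Pb = 8 gives 13.5 + 0.25Q − (31 - (1/9)Q) = 8, so Q' = 918/13.
Then Pb = 31 − (1/9)·(918/13) = 301/13 and Ps = 13.5 + 0.25·(918/13) = 405/13.
Buyers' price falls by P* − Pb = 333/13 − 301/13 = 32/13; sellers' price rises by Ps − P* = 405/13 − 333/13 = 72/13.
So producers capture (72/13)/8 = 9/13 of each unit of subsidy.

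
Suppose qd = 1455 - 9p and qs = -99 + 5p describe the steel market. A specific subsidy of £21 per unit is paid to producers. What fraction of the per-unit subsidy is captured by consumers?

Consumer share = 5/14

Pre-subsidy: 1455 - 9p = -99 + 5p gives p* = 111, q* = 456.
With the subsidy, sellers receive ps = pb + 21 for each unit, where pb is the price buyers pay.
Supply in terms of pb becomes qs = -99 + 5(pb + 21) = 6 + 5pb. Setting this equal to demand: 1455 - 9pb = 6 + 5pb, so pb = 103.5.
Sellers receive ps = 103.5 + 21 = 124.5; q' = 1455 − 9·103.5 = 523.5.
Buyers' price falls by p* − pb = 111 − 103.5 = 7.5; sellers' price rises by ps − p* = 124.5 − 111 = 13.5.
So consumers capture 7.5/21 = 5/14 of each unit of subsidy.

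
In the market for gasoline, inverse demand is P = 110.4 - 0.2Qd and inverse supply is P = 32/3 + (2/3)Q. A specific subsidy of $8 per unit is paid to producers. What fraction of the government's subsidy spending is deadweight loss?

Pre-subsidy: 110.4 - 0.2Q = 32/3 + (2/3)Q gives Q* = 1496/13 and P* = 1136/13.
With the subsidy, sellers receive Ps = Pb + 8 for each unit, where Pb is the price buyers pay.
On the curves, Pb = 110.4 - 0.2Q and Ps = 32/3 + (2/3)Q; the wedge Ps − Pb = 8 gives 32/3 + (2/3)Q − (110.4 - 0.2Q) = 8, so Q' = 1616/13.
Then Pb = 110.4 − 0.2·(1616/13) = 1112/13 and Ps = 32/3 + (2/3)·(1616/13) = 1216/13.
ΔCS = ½(1496/13 + 1616/13)(1136/13 − 1112/13) = 37344/169; ΔPS = ½(1496/13 + 1616/13)(1216/13 − 1136/13) = 124480/169.
Government spending = 8 × 1616/13 = 12928/13.
DWL = ½ × 8 × (1616/13 − 1496/13) = 480/13; fraction = (480/13) / (12928/13) = 15/404.

DWL / government spending = 15/404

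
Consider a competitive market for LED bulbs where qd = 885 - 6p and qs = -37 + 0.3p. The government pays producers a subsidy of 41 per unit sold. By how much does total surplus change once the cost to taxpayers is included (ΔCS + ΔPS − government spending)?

Pre-subsidy: 885 - 6p = -37 + 0.3p gives p* = 9220/63, q* = 145/21.
With the subsidy, sellers receive ps = pb + 41 for each unit, where pb is the price buyers pay.
Supply in terms of pb becomes qs = -37 + 0.3(pb + 41) = -24.7 + 0.3pb. Setting this equal to demand: 885 - 6pb = -24.7 + 0.3pb, so pb = 9097/63.
Sellers receive ps = 9097/63 + 41 = 11680/63; q' = 885 − 6·(9097/63) = 391/21.
ΔCS = ½(145/21 + 391/21)(9220/63 − 9097/63) = 10988/441; ΔPS = ½(145/21 + 391/21)(11680/63 − 9220/63) = 219760/441.
Government spending = 41 × 391/21 = 16031/21.
Net change = 10988/441 + 219760/441 − 16031/21 = -1681/7. The loss equals the DWL triangle ½·41·82/7.

Net change in total surplus = -1681/7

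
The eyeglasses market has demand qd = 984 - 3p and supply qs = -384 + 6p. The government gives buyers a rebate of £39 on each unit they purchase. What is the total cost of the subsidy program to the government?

Pre-subsidy: 984 - 3p = -384 + 6p gives p* = 152, q* = 528.
With the rebate, buyers effectively pay pb = ps − 39, where ps is the price sellers receive.
Demand in terms of ps becomes qd = 984 − 3(ps − 39) = 1101 - 3ps. Setting this equal to supply: 1101 - 3ps = -384 + 6ps, so ps = 165.
Buyers pay pb = 165 − 39 = 126; q' = -384 + 6·165 = 606.
Government outlay = subsidy × quantity = 39 × 606 = 23634.

Government cost = £23634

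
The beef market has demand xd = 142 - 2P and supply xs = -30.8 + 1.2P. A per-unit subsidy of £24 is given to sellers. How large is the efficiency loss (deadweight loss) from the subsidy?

Pre-subsidy: 142 - 2P = -30.8 + 1.2P gives P* = 54, x* = 34.
With the subsidy, sellers receive Ps = Pb + 24 for each unit, where Pb is the price buyers pay.
Supply in terms of Pb becomes xs = -30.8 + 1.2(Pb + 24) = -2 + 1.2Pb. Setting this equal to demand: 142 - 2Pb = -2 + 1.2Pb, so Pb = 45.
Sellers receive Ps = 45 + 24 = 69; x' = 142 − 2·45 = 52.
The subsidy expands output by 52 − 34 = 18 past the efficient level; on those units the gap between marginal cost and willingness to pay runs from 0 up to 24.
DWL = ½ × 24 × 18 = 216.

Deadweight loss = £216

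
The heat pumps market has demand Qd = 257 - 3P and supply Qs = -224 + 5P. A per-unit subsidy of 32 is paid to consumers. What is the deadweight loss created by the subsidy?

Deadweight loss = 960

Pre-subsidy: 257 - 3P = -224 + 5P gives P* = 60.125, Q* = 76.625.
With the rebate, buyers effectively pay Pb = Ps − 32, where Ps is the price sellers receive.
Demand in terms of Ps becomes Qd = 257 − 3(Ps − 32) = 353 - 3Ps. Setting this equal to supply: 353 - 3Ps = -224 + 5Ps, so Ps = 72.125.
Buyers pay Pb = 72.125 − 32 = 40.125; Q' = -224 + 5·72.125 = 136.625.
The subsidy expands output by 136.625 − 76.625 = 60 past the efficient level; on those units the gap between marginal cost and willingness to pay runs from 0 up to 32.
DWL = ½ × 32 × 60 = 960.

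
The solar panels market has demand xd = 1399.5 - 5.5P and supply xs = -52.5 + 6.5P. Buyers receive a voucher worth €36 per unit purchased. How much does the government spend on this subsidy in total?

Government cost = €30285

Pre-subsidy: 1399.5 - 5.5P = -52.5 + 6.5P gives P* = 121, x* = 734.
With the rebate, buyers effectively pay Pb = Ps − 36, where Ps is the price sellers receive.
Demand in terms of Ps becomes xd = 1399.5 − 5.5(Ps − 36) = 1597.5 - 5.5Ps. Setting this equal to supply: 1597.5 - 5.5Ps = -52.5 + 6.5Ps, so Ps = 137.5.
Buyers pay Pb = 137.5 − 36 = 101.5; x' = -52.5 + 6.5·137.5 = 841.25.
Government outlay = subsidy × quantity = 36 × 841.25 = 30285.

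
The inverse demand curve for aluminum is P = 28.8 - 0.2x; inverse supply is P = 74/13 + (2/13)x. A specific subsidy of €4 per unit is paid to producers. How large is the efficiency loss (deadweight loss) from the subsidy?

Pre-subsidy: 28.8 - 0.2x = 74/13 + (2/13)x gives x* = 1502/23 and P* = 362/23.
With the subsidy, sellers receive Ps = Pb + 4 for each unit, where Pb is the price buyers pay.
On the curves, Pb = 28.8 - 0.2x and Ps = 74/13 + (2/13)x; the wedge Ps − Pb = 4 gives 74/13 + (2/13)x − (28.8 - 0.2x) = 4, so x' = 1762/23.
Then Pb = 28.8 − 0.2·(1762/23) = 310/23 and Ps = 74/13 + (2/13)·(1762/23) = 402/23.
The subsidy expands output by 1762/23 − 1502/23 = 260/23 past the efficient level; on those units the gap between marginal cost and willingness to pay runs from 0 up to 4.
DWL = ½ × 4 × 260/23 = 520/23.

Deadweight loss = 520/23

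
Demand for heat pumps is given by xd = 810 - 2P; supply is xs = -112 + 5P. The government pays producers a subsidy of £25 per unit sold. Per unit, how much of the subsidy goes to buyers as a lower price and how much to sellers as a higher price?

Buyers gain 125/7 per unit; sellers gain 50/7 per unit

Pre-subsidy: 810 - 2P = -112 + 5P gives P* = 922/7, x* = 3826/7.
With the subsidy, sellers receive Ps = Pb + 25 for each unit, where Pb is the price buyers pay.
Supply in terms of Pb becomes xs = -112 + 5(Pb + 25) = 13 + 5Pb. Setting this equal to demand: 810 - 2Pb = 13 + 5Pb, so Pb = 797/7.
Sellers receive Ps = 797/7 + 25 = 972/7; x' = 810 − 2·(797/7) = 4076/7.
Buyers' price falls by P* − Pb = 922/7 − 797/7 = 125/7; sellers' price rises by Ps − P* = 972/7 − 922/7 = 50/7.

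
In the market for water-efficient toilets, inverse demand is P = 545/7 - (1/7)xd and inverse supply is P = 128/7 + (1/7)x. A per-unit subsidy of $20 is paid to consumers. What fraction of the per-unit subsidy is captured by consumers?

Consumer share = 0.5

Pre-subsidy: 545/7 - (1/7)x = 128/7 + (1/7)x gives x* = 208.5 and P* = 673/14.
With the rebate, buyers effectively pay Pb = Ps − 20, where Ps is the price sellers receive.
On the curves, Pb = 545/7 - (1/7)x and Ps = 128/7 + (1/7)x; the wedge Ps − Pb = 20 gives 128/7 + (1/7)x − (545/7 - (1/7)x) = 20, so x' = 278.5.
Then Pb = 545/7 − (1/7)·278.5 = 533/14 and Ps = 128/7 + (1/7)·278.5 = 813/14.
Buyers' price falls by P* − Pb = 673/14 − 533/14 = 10; sellers' price rises by Ps − P* = 813/14 − 673/14 = 10.
So consumers capture 10/20 = 0.5 of each unit of subsidy.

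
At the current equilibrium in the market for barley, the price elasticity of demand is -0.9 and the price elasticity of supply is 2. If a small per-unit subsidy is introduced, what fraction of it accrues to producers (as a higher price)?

Producer share = 9/29

For a small subsidy around the equilibrium, the benefit split depends on the relative slopes, which at a point are proportional to the elasticities.
Buyer share = εs/(εs + |εd|) = 2/(2 + 0.9) = 20/29; seller share = |εd|/(εs + |εd|) = 9/29.
So producers capture 9/29 of the subsidy.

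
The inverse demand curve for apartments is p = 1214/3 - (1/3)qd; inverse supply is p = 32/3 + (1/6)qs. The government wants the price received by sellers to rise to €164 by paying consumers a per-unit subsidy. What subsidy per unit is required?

Required subsidy s = €66 per unit

At a seller price of 164, quantity supplied is -64 + 6·164 = 920.
Buyers absorb 920 only when they pay pb = 1214/3 − (1/3)·920 = 98.
s = ps − pb = 164 − 98 = 66.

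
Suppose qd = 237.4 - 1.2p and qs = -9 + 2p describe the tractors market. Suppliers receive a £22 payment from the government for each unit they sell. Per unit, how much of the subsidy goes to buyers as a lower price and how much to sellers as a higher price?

Buyers gain £13.75 per unit; sellers gain £8.25 per unit

Pre-subsidy: 237.4 - 1.2p = -9 + 2p gives p* = 77, q* = 145.
With the subsidy, sellers receive ps = pb + 22 for each unit, where pb is the price buyers pay.
Supply in terms of pb becomes qs = -9 + 2(pb + 22) = 35 + 2pb. Setting this equal to demand: 237.4 - 1.2pb = 35 + 2pb, so pb = 63.25.
Sellers receive ps = 63.25 + 22 = 85.25; q' = 237.4 − 1.2·63.25 = 161.5.
Buyers' price falls by p* − pb = 77 − 63.25 = 13.75; sellers' price rises by ps − p* = 85.25 − 77 = 8.25.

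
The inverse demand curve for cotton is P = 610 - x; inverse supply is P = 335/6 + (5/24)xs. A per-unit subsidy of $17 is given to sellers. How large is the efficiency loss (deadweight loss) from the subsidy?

Pre-subsidy: 610 - x = 335/6 + (5/24)x gives x* = 13300/29 and P* = 4390/29.
With the subsidy, sellers receive Ps = Pb + 17 for each unit, where Pb is the price buyers pay.
On the curves, Pb = 610 - x and Ps = 335/6 + (5/24)x; the wedge Ps − Pb = 17 gives 335/6 + (5/24)x − (610 - x) = 17, so x' = 13708/29.
Then Pb = 610 − 1·(13708/29) = 3982/29 and Ps = 335/6 + (5/24)·(13708/29) = 4475/29.
The subsidy expands output by 13708/29 − 13300/29 = 408/29 past the efficient level; on those units the gap between marginal cost and willingness to pay runs from 0 up to 17.
DWL = ½ × 17 × 408/29 = 3468/29.

Deadweight loss = 3468/29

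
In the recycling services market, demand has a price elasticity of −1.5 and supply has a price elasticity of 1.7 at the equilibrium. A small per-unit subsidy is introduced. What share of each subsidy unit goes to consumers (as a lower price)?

For a small subsidy around the equilibrium, the benefit split depends on the relative slopes, which at a point are proportional to the elasticities.
Buyer share = εs/(εs + |εd|) = 1.7/(1.7 + 1.5) = 0.53125; seller share = |εd|/(εs + |εd|) = 0.46875.

Consumer share = 0.53125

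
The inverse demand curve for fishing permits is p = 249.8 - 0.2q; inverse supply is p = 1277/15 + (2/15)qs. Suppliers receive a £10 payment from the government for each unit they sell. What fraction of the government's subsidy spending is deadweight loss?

DWL / government spending = 15/524

Pre-subsidy: 249.8 - 0.2q = 1277/15 + (2/15)q gives q* = 494 and p* = 151.
With the subsidy, sellers receive ps = pb + 10 for each unit, where pb is the price buyers pay.
On the curves, pb = 249.8 - 0.2q and ps = 1277/15 + (2/15)q; the wedge ps − pb = 10 gives 1277/15 + (2/15)q − (249.8 - 0.2q) = 10, so q' = 524.
Then pb = 249.8 − 0.2·524 = 145 and ps = 1277/15 + (2/15)·524 = 155.
ΔCS = ½(494 + 524)(151 − 145) = 3054; ΔPS = ½(494 + 524)(155 − 151) = 2036.
Government spending = 10 × 524 = 5240.
DWL = ½ × 10 × (524 − 494) = 150; fraction = 150 / 5240 = 15/524.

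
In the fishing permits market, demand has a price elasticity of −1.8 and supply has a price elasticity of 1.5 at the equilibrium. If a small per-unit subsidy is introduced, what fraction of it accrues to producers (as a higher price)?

For a small subsidy around the equilibrium, the benefit split depends on the relative slopes, which at a point are proportional to the elasticities.
Buyer share = εs/(εs + |εd|) = 1.5/(1.5 + 1.8) = 5/11; seller share = |εd|/(εs + |εd|) = 6/11.
So producers capture 6/11 of the subsidy.

Producer share = 6/11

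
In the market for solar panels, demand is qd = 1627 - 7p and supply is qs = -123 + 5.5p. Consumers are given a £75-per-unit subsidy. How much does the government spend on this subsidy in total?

Government cost = £65850

Pre-subsidy: 1627 - 7p = -123 + 5.5p gives p* = 140, q* = 647.
With the rebate, buyers effectively pay pb = ps − 75, where ps is the price sellers receive.
Demand in terms of ps becomes qd = 1627 − 7(ps − 75) = 2152 - 7ps. Setting this equal to supply: 2152 - 7ps = -123 + 5.5ps, so ps = 182.
Buyers pay pb = 182 − 75 = 107; q' = -123 + 5.5·182 = 878.
Government outlay = subsidy × quantity = 75 × 878 = 65850.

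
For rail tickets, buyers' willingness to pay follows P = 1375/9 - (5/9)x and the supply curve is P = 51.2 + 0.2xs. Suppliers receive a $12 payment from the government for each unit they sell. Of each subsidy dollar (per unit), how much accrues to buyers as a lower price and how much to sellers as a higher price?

Pre-subsidy: 1375/9 - (5/9)x = 51.2 + 0.2x gives x* = 4571/34 and P* = 2655/34.
With the subsidy, sellers receive Ps = Pb + 12 for each unit, where Pb is the price buyers pay.
On the curves, Pb = 1375/9 - (5/9)x and Ps = 51.2 + 0.2x; the wedge Ps − Pb = 12 gives 51.2 + 0.2x − (1375/9 - (5/9)x) = 12, so x' = 5111/34.
Then Pb = 1375/9 − (5/9)·(5111/34) = 2355/34 and Ps = 51.2 + 0.2·(5111/34) = 2763/34.
Buyers' price falls by P* − Pb = 2655/34 − 2355/34 = 150/17; sellers' price rises by Ps − P* = 2763/34 − 2655/34 = 54/17.

Buyers gain 150/17 per unit; sellers gain 54/17 per unit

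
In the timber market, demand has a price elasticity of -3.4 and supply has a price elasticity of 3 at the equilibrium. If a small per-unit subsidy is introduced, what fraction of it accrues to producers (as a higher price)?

For a small subsidy around the equilibrium, the benefit split depends on the relative slopes, which at a point are proportional to the elasticities.
Buyer share = εs/(εs + |εd|) = 3/(3 + 3.4) = 0.46875; seller share = |εd|/(εs + |εd|) = 0.53125.
So producers capture 0.53125 of the subsidy.

Producer share = 0.53125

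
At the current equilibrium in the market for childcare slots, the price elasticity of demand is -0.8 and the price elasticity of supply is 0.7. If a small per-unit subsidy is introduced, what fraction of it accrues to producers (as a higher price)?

For a small subsidy around the equilibrium, the benefit split depends on the relative slopes, which at a point are proportional to the elasticities.
Buyer share = εs/(εs + |εd|) = 0.7/(0.7 + 0.8) = 7/15; seller share = |εd|/(εs + |εd|) = 8/15.
So producers capture 8/15 of the subsidy.

Producer share = 8/15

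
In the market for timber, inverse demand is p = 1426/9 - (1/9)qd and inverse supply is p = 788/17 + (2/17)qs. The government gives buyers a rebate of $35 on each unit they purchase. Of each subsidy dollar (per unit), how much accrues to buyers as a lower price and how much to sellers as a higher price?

Pre-subsidy: 1426/9 - (1/9)q = 788/17 + (2/17)q gives q* = 490 and p* = 104.
With the rebate, buyers effectively pay pb = ps − 35, where ps is the price sellers receive.
On the curves, pb = 1426/9 - (1/9)q and ps = 788/17 + (2/17)q; the wedge ps − pb = 35 gives 788/17 + (2/17)q − (1426/9 - (1/9)q) = 35, so q' = 643.
Then pb = 1426/9 − (1/9)·643 = 87 and ps = 788/17 + (2/17)·643 = 122.
Buyers' price falls by p* − pb = 104 − 87 = 17; sellers' price rises by ps − p* = 122 − 104 = 18.

Buyers gain $17 per unit; sellers gain $18 per unit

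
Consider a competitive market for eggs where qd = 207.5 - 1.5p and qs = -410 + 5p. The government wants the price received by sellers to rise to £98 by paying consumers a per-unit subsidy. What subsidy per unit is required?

Required subsidy s = £13 per unit

At a seller price of 98, quantity supplied is -410 + 5·98 = 80.
Buyers absorb 80 only when they pay pb with 207.5 − 1.5·pb = 80, i.e. pb = 85.
s = ps − pb = 98 − 85 = 13.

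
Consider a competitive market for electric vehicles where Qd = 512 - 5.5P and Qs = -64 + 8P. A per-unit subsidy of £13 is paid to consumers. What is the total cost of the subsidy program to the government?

Government cost = 112216/27

Pre-subsidy: 512 - 5.5P = -64 + 8P gives P* = 128/3, Q* = 832/3.
With the rebate, buyers effectively pay Pb = Ps − 13, where Ps is the price sellers receive.
Demand in terms of Ps becomes Qd = 512 − 5.5(Ps − 13) = 583.5 - 5.5Ps. Setting this equal to supply: 583.5 - 5.5Ps = -64 + 8Ps, so Ps = 1295/27.
Buyers pay Pb = 1295/27 − 13 = 944/27; Q' = -64 + 8·(1295/27) = 8632/27.
Government outlay = subsidy × quantity = 13 × 8632/27 = 112216/27.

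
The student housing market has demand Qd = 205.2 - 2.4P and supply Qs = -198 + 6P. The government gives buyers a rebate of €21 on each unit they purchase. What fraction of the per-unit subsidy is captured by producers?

Producer share = 2/7

Pre-subsidy: 205.2 - 2.4P = -198 + 6P gives P* = 48, Q* = 90.
With the rebate, buyers effectively pay Pb = Ps − 21, where Ps is the price sellers receive.
Demand in terms of Ps becomes Qd = 205.2 − 2.4(Ps − 21) = 255.6 - 2.4Ps. Setting this equal to supply: 255.6 - 2.4Ps = -198 + 6Ps, so Ps = 54.
Buyers pay Pb = 54 − 21 = 33; Q' = -198 + 6·54 = 126.
Buyers' price falls by P* − Pb = 48 − 33 = 15; sellers' price rises by Ps − P* = 54 − 48 = 6.
So producers capture 6/21 = 2/7 of each unit of subsidy.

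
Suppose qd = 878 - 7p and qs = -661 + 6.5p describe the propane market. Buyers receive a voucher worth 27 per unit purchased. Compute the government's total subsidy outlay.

Pre-subsidy: 878 - 7p = -661 + 6.5p gives p* = 114, q* = 80.
With the rebate, buyers effectively pay pb = ps − 27, where ps is the price sellers receive.
Demand in terms of ps becomes qd = 878 − 7(ps − 27) = 1067 - 7ps. Setting this equal to supply: 1067 - 7ps = -661 + 6.5ps, so ps = 128.
Buyers pay pb = 128 − 27 = 101; q' = -661 + 6.5·128 = 171.
Government outlay = subsidy × quantity = 27 × 171 = 4617.

Government cost = 4617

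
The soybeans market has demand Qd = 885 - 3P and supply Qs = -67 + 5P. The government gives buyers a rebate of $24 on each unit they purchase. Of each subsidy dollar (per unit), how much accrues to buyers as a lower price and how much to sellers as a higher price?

Buyers gain $15 per unit; sellers gain $9 per unit

Pre-subsidy: 885 - 3P = -67 + 5P gives P* = 119, Q* = 528.
With the rebate, buyers effectively pay Pb = Ps − 24, where Ps is the price sellers receive.
Demand in terms of Ps becomes Qd = 885 − 3(Ps − 24) = 957 - 3Ps. Setting this equal to supply: 957 - 3Ps = -67 + 5Ps, so Ps = 128.
Buyers pay Pb = 128 − 24 = 104; Q' = -67 + 5·128 = 573.
Buyers' price falls by P* − Pb = 119 − 104 = 15; sellers' price rises by Ps − P* = 128 − 119 = 9.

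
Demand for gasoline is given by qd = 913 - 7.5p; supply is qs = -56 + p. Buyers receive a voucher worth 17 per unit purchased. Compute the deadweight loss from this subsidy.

Deadweight loss = 127.5

Pre-subsidy: 913 - 7.5p = -56 + p gives p* = 114, q* = 58.
With the rebate, buyers effectively pay pb = ps − 17, where ps is the price sellers receive.
Demand in terms of ps becomes qd = 913 − 7.5(ps − 17) = 1040.5 - 7.5ps. Setting this equal to supply: 1040.5 - 7.5ps = -56 + ps, so ps = 129.
Buyers pay pb = 129 − 17 = 112; q' = -56 + 1·129 = 73.
The subsidy expands output by 73 − 58 = 15 past the efficient level; on those units the gap between marginal cost and willingness to pay runs from 0 up to 17.
DWL = ½ × 17 × 15 = 127.5.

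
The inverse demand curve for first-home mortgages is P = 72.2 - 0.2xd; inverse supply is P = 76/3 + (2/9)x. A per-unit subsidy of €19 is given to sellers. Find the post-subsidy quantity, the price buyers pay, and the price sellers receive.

Pre-subsidy: 72.2 - 0.2x = 76/3 + (2/9)x gives x* = 111 and P* = 50.
With the subsidy, sellers receive Ps = Pb + 19 for each unit, where Pb is the price buyers pay.
On the curves, Pb = 72.2 - 0.2x and Ps = 76/3 + (2/9)x; the wedge Ps − Pb = 19 gives 76/3 + (2/9)x − (72.2 - 0.2x) = 19, so x' = 156.
Then Pb = 72.2 − 0.2·156 = 41 and Ps = 76/3 + (2/9)·156 = 60.

x' = 156; buyers pay €41; sellers receive €60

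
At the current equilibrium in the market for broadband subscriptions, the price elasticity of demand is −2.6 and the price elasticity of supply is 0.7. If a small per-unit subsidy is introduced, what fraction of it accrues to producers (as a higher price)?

For a small subsidy around the equilibrium, the benefit split depends on the relative slopes, which at a point are proportional to the elasticities.
Buyer share = εs/(εs + |εd|) = 0.7/(0.7 + 2.6) = 7/33; seller share = |εd|/(εs + |εd|) = 26/33.
So producers capture 26/33 of the subsidy.

Producer share = 26/33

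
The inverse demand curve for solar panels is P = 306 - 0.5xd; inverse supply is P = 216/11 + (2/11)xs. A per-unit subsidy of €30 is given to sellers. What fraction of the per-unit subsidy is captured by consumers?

Pre-subsidy: 306 - 0.5x = 216/11 + (2/11)x gives x* = 420 and P* = 96.
With the subsidy, sellers receive Ps = Pb + 30 for each unit, where Pb is the price buyers pay.
On the curves, Pb = 306 - 0.5x and Ps = 216/11 + (2/11)x; the wedge Ps − Pb = 30 gives 216/11 + (2/11)x − (306 - 0.5x) = 30, so x' = 464.
Then Pb = 306 − 0.5·464 = 74 and Ps = 216/11 + (2/11)·464 = 104.
Buyers' price falls by P* − Pb = 96 − 74 = 22; sellers' price rises by Ps − P* = 104 − 96 = 8.
So consumers capture 22/30 = 11/15 of each unit of subsidy.

Consumer share = 11/15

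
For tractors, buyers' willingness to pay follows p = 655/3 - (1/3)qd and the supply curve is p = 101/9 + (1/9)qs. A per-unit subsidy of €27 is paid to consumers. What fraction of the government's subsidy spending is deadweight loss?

Pre-subsidy: 655/3 - (1/3)q = 101/9 + (1/9)q gives q* = 466 and p* = 63.
With the rebate, buyers effectively pay pb = ps − 27, where ps is the price sellers receive.
On the curves, pb = 655/3 - (1/3)q and ps = 101/9 + (1/9)q; the wedge ps − pb = 27 gives 101/9 + (1/9)q − (655/3 - (1/3)q) = 27, so q' = 526.75.
Then pb = 655/3 − (1/3)·526.75 = 42.75 and ps = 101/9 + (1/9)·526.75 = 69.75.
ΔCS = ½(466 + 526.75)(63 − 42.75) = 10051.59375; ΔPS = ½(466 + 526.75)(69.75 − 63) = 3350.53125.
Government spending = 27 × 526.75 = 14222.25.
DWL = ½ × 27 × (526.75 − 466) = 820.125; fraction = 820.125 / 14222.25 = 243/4214.

DWL / government spending = 243/4214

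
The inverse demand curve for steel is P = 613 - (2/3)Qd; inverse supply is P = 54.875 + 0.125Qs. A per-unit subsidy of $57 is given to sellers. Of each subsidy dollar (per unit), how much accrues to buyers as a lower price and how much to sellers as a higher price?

Buyers gain $48 per unit; sellers gain $9 per unit

Pre-subsidy: 613 - (2/3)Q = 54.875 + 0.125Q gives Q* = 705 and P* = 143.
With the subsidy, sellers receive Ps = Pb + 57 for each unit, where Pb is the price buyers pay.
On the curves, Pb = 613 - (2/3)Q and Ps = 54.875 + 0.125Q; the wedge Ps − Pb = 57 gives 54.875 + 0.125Q − (613 - (2/3)Q) = 57, so Q' = 777.
Then Pb = 613 − (2/3)·777 = 95 and Ps = 54.875 + 0.125·777 = 152.
Buyers' price falls by P* − Pb = 143 − 95 = 48; sellers' price rises by Ps − P* = 152 − 143 = 9.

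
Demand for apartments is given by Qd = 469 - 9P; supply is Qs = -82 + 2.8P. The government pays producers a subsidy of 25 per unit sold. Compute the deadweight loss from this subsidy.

Deadweight loss = 39375/59

Pre-subsidy: 469 - 9P = -82 + 2.8P gives P* = 2755/59, Q* = 2876/59.
With the subsidy, sellers receive Ps = Pb + 25 for each unit, where Pb is the price buyers pay.
Supply in terms of Pb becomes Qs = -82 + 2.8(Pb + 25) = -12 + 2.8Pb. Setting this equal to demand: 469 - 9Pb = -12 + 2.8Pb, so Pb = 2405/59.
Sellers receive Ps = 2405/59 + 25 = 3880/59; Q' = 469 − 9·(2405/59) = 6026/59.
The subsidy expands output by 6026/59 − 2876/59 = 3150/59 past the efficient level; on those units the gap between marginal cost and willingness to pay runs from 0 up to 25.
DWL = ½ × 25 × 3150/59 = 39375/59.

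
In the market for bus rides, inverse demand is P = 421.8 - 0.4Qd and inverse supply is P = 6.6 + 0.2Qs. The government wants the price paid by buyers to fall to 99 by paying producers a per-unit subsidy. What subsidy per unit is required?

Required subsidy s = 69 per unit

At a buyer price of 99, quantity demanded is 1054.5 − 2.5·99 = 807.
Sellers supply 807 only when they receive Ps = 6.6 + 0.2·807 = 168.
s = Ps − Pb = 168 − 99 = 69.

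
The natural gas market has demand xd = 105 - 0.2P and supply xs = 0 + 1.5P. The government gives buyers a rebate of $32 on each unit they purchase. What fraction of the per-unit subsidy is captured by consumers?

Consumer share = 15/17

Pre-subsidy: 105 - 0.2P = 0 + 1.5P gives P* = 1050/17, x* = 1575/17.
With the rebate, buyers effectively pay Pb = Ps − 32, where Ps is the price sellers receive.
Demand in terms of Ps becomes xd = 105 − 0.2(Ps − 32) = 111.4 - 0.2Ps. Setting this equal to supply: 111.4 - 0.2Ps = 0 + 1.5Ps, so Ps = 1114/17.
Buyers pay Pb = 1114/17 − 32 = 570/17; x' = 0 + 1.5·(1114/17) = 1671/17.
Buyers' price falls by P* − Pb = 1050/17 − 570/17 = 480/17; sellers' price rises by Ps − P* = 1114/17 − 1050/17 = 64/17.
So consumers capture (480/17)/32 = 15/17 of each unit of subsidy.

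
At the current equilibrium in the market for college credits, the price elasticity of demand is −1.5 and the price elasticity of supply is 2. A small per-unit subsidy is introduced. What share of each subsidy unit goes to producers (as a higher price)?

For a small subsidy around the equilibrium, the benefit split depends on the relative slopes, which at a point are proportional to the elasticities.
Buyer share = εs/(εs + |εd|) = 2/(2 + 1.5) = 4/7; seller share = |εd|/(εs + |εd|) = 3/7.
So producers capture 3/7 of the subsidy.

Producer share = 3/7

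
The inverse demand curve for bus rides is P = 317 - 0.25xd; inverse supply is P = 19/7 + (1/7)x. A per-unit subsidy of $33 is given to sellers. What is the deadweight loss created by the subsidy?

Pre-subsidy: 317 - 0.25x = 19/7 + (1/7)x gives x* = 800 and P* = 117.
With the subsidy, sellers receive Ps = Pb + 33 for each unit, where Pb is the price buyers pay.
On the curves, Pb = 317 - 0.25x and Ps = 19/7 + (1/7)x; the wedge Ps − Pb = 33 gives 19/7 + (1/7)x − (317 - 0.25x) = 33, so x' = 884.
Then Pb = 317 − 0.25·884 = 96 and Ps = 19/7 + (1/7)·884 = 129.
The subsidy expands output by 884 − 800 = 84 past the efficient level; on those units the gap between marginal cost and willingness to pay runs from 0 up to 33.
DWL = ½ × 33 × 84 = 1386.

Deadweight loss = $1386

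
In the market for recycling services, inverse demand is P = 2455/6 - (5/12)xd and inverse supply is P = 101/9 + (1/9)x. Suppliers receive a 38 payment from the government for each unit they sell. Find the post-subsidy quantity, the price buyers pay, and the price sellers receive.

x' = 826; buyers pay 65; sellers receive 103

Pre-subsidy: 2455/6 - (5/12)x = 101/9 + (1/9)x gives x* = 754 and P* = 95.
With the subsidy, sellers receive Ps = Pb + 38 for each unit, where Pb is the price buyers pay.
On the curves, Pb = 2455/6 - (5/12)x and Ps = 101/9 + (1/9)x; the wedge Ps − Pb = 38 gives 101/9 + (1/9)x − (2455/6 - (5/12)x) = 38, so x' = 826.
Then Pb = 2455/6 − (5/12)·826 = 65 and Ps = 101/9 + (1/9)·826 = 103.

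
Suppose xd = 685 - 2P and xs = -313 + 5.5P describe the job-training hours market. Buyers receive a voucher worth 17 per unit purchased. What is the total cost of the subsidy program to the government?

Government cost = 7544.6

Pre-subsidy: 685 - 2P = -313 + 5.5P gives P* = 1996/15, x* = 6283/15.
With the rebate, buyers effectively pay Pb = Ps − 17, where Ps is the price sellers receive.
Demand in terms of Ps becomes xd = 685 − 2(Ps − 17) = 719 - 2Ps. Setting this equal to supply: 719 - 2Ps = -313 + 5.5Ps, so Ps = 137.6.
Buyers pay Pb = 137.6 − 17 = 120.6; x' = -313 + 5.5·137.6 = 443.8.
Government outlay = subsidy × quantity = 17 × 443.8 = 7544.6.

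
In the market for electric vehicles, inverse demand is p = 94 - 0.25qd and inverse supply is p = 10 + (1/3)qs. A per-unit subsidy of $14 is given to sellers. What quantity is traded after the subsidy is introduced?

q' = 168

Pre-subsidy: 94 - 0.25q = 10 + (1/3)q gives q* = 144 and p* = 58.
With the subsidy, sellers receive ps = pb + 14 for each unit, where pb is the price buyers pay.
On the curves, pb = 94 - 0.25q and ps = 10 + (1/3)q; the wedge ps − pb = 14 gives 10 + (1/3)q − (94 - 0.25q) = 14, so q' = 168.
Then pb = 94 − 0.25·168 = 52 and ps = 10 + (1/3)·168 = 66.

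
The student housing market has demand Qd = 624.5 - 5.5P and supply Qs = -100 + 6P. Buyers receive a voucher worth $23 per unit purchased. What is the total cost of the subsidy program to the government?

Government cost = $7912

Pre-subsidy: 624.5 - 5.5P = -100 + 6P gives P* = 63, Q* = 278.
With the rebate, buyers effectively pay Pb = Ps − 23, where Ps is the price sellers receive.
Demand in terms of Ps becomes Qd = 624.5 − 5.5(Ps − 23) = 751 - 5.5Ps. Setting this equal to supply: 751 - 5.5Ps = -100 + 6Ps, so Ps = 74.
Buyers pay Pb = 74 − 23 = 51; Q' = -100 + 6·74 = 344.
Government outlay = subsidy × quantity = 23 × 344 = 7912.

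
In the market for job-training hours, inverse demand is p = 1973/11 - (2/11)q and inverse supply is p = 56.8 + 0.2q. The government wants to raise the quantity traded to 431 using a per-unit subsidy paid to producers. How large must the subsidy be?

Required subsidy s = 42 per unit

At q = 431, from the demand curve buyers pay pb = 1973/11 − (2/11)·431 = 101; from the supply curve sellers need ps = 56.8 + 0.2·431 = 143.
The subsidy must fill the gap: s = ps − pb = 143 − 101 = 42.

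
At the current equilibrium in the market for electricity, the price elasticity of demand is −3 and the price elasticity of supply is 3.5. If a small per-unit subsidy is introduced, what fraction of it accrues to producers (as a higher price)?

For a small subsidy around the equilibrium, the benefit split depends on the relative slopes, which at a point are proportional to the elasticities.
Buyer share = εs/(εs + |εd|) = 3.5/(3.5 + 3) = 7/13; seller share = |εd|/(εs + |εd|) = 6/13.
So producers capture 6/13 of the subsidy.

Producer share = 6/13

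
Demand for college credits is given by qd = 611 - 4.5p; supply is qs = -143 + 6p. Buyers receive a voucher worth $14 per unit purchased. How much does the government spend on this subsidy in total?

Pre-subsidy: 611 - 4.5p = -143 + 6p gives p* = 1508/21, q* = 2015/7.
With the rebate, buyers effectively pay pb = ps − 14, where ps is the price sellers receive.
Demand in terms of ps becomes qd = 611 − 4.5(ps − 14) = 674 - 4.5ps. Setting this equal to supply: 674 - 4.5ps = -143 + 6ps, so ps = 1634/21.
Buyers pay pb = 1634/21 − 14 = 1340/21; q' = -143 + 6·(1634/21) = 2267/7.
Government outlay = subsidy × quantity = 14 × 2267/7 = 4534.

Government cost = $4534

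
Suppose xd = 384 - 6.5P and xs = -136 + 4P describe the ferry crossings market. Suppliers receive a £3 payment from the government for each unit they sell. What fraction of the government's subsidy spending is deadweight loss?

Pre-subsidy: 384 - 6.5P = -136 + 4P gives P* = 1040/21, x* = 1304/21.
With the subsidy, sellers receive Ps = Pb + 3 for each unit, where Pb is the price buyers pay.
Supply in terms of Pb becomes xs = -136 + 4(Pb + 3) = -124 + 4Pb. Setting this equal to demand: 384 - 6.5Pb = -124 + 4Pb, so Pb = 1016/21.
Sellers receive Ps = 1016/21 + 3 = 1079/21; x' = 384 − 6.5·(1016/21) = 1460/21.
ΔCS = ½(1304/21 + 1460/21)(1040/21 − 1016/21) = 11056/147; ΔPS = ½(1304/21 + 1460/21)(1079/21 − 1040/21) = 17966/147.
Government spending = 3 × 1460/21 = 1460/7.
DWL = ½ × 3 × (1460/21 − 1304/21) = 78/7; fraction = (78/7) / (1460/7) = 39/730.

DWL / government spending = 39/730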